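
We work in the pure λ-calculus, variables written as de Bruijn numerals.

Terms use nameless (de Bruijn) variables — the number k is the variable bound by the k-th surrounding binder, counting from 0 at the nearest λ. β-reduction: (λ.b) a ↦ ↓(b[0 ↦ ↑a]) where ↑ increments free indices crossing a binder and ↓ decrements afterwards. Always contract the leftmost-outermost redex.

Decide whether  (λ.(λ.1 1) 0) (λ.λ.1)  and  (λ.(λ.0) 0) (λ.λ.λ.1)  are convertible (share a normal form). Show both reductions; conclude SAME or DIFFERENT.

Term A:
  start: (λ.(λ.1 1) 0) (λ.λ.1)
  [1] (λ.(λ.λ.1) (λ.λ.1)) (λ.λ.1)
  [2] (λ.λ.1) (λ.λ.1)
  [3] λ.λ.λ.1

Term B:
  start: (λ.(λ.0) 0) (λ.λ.λ.1)
  [1] (λ.0) (λ.λ.λ.1)
  [2] λ.λ.λ.1

Answer: SAME — A ⇓ λ.λ.λ.1, B ⇓ λ.λ.λ.1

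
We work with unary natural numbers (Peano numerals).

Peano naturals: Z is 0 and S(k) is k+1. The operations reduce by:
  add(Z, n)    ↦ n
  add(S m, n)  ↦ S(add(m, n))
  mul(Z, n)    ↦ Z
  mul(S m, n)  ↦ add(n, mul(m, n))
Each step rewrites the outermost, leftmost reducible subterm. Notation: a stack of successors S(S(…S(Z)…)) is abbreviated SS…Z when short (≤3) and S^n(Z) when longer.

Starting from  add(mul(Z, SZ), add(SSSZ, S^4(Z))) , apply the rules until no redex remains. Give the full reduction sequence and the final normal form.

  start: add(mul(Z, SZ), add(SSSZ, S^4(Z)))
  →1  add(Z, add(SSSZ, S^4(Z)))
  →2  add(SSSZ, S^4(Z))
  →3  S(add(SSZ, S^4(Z)))
  →4  S(S(add(SZ, S^4(Z))))
  →5  S(S(S(add(Z, S^4(Z)))))
  →6  S^7(Z)

Answer: normal form = S^7(Z)  (in 6 steps)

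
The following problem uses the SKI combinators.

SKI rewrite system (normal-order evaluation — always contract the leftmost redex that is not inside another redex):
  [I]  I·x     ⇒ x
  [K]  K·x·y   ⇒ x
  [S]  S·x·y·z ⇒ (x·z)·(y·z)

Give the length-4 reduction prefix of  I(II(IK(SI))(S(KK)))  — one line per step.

  start: I(II(IK(SI))(S(KK)))
  step 1: II(IK(SI))(S(KK))
  step 2: I(IK(SI))(S(KK))
  step 3: IK(SI)(S(KK))
  step 4: K(SI)(S(KK))

Answer: after 4 steps: K(SI)(S(KK))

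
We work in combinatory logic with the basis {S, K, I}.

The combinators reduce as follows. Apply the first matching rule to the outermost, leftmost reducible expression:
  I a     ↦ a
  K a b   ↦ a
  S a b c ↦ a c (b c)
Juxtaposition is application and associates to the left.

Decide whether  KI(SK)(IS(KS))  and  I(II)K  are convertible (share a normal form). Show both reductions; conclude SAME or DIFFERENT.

Term A:
  start: KI(SK)(IS(KS))
  [1] I(IS(KS))
  [2] IS(KS)
  [3] S(KS)

Term B:
  start: I(II)K
  [1] IIK
  [2] IK
  [3] K

Answer: DIFFERENT — A ⇓ S(KS), B ⇓ K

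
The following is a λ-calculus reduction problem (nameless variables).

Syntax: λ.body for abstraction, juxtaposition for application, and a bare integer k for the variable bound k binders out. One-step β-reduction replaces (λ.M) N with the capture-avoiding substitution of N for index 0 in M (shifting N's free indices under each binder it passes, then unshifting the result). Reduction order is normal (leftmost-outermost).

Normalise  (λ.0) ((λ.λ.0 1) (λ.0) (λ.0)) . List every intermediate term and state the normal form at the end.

  start: (λ.0) ((λ.λ.0 1) (λ.0) (λ.0))
  →1  (λ.λ.0 1) (λ.0) (λ.0)
  →2  (λ.0 (λ.0)) (λ.0)
  →3  (λ.0) (λ.0)
  →4  λ.0

Answer: normal form = λ.0  (in 4 steps)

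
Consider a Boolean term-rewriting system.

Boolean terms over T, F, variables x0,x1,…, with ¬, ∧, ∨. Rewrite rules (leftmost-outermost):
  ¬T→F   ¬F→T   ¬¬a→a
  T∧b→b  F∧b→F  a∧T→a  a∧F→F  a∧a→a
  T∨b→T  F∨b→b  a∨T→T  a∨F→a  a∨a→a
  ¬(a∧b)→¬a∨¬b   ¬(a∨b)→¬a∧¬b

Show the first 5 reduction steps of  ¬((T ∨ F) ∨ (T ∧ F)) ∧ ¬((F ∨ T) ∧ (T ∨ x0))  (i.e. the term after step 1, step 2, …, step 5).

Answer: after 5 steps: F ∧ ¬((F ∨ T) ∧ (T ∨ x0))

Working:
  start: ¬((T ∨ F) ∨ (T ∧ F)) ∧ ¬((F ∨ T) ∧ (T ∨ x0))
  →1  (¬(T ∨ F) ∧ ¬(T ∧ F)) ∧ ¬((F ∨ T) ∧ (T ∨ x0))
  →2  ((¬T ∧ ¬F) ∧ ¬(T ∧ F)) ∧ ¬((F ∨ T) ∧ (T ∨ x0))
  →3  ((F ∧ ¬F) ∧ ¬(T ∧ F)) ∧ ¬((F ∨ T) ∧ (T ∨ x0))
  →4  (F ∧ ¬(T ∧ F)) ∧ ¬((F ∨ T) ∧ (T ∨ x0))
  →5  F ∧ ¬((F ∨ T) ∧ (T ∨ x0))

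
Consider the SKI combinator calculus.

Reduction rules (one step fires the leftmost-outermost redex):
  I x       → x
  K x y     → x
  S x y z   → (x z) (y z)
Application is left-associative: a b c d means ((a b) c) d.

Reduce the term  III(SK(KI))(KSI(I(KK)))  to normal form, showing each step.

  start: III(SK(KI))(KSI(I(KK)))
  →1  II(SK(KI))(KSI(I(KK)))
  →2  I(SK(KI))(KSI(I(KK)))
  →3  SK(KI)(KSI(I(KK)))
  →4  K(KSI(I(KK)))(KI(KSI(I(KK))))
  →5  KSI(I(KK))
  →6  S(I(KK))
  →7  S(KK)

Answer: normal form = S(KK)  (in 7 steps)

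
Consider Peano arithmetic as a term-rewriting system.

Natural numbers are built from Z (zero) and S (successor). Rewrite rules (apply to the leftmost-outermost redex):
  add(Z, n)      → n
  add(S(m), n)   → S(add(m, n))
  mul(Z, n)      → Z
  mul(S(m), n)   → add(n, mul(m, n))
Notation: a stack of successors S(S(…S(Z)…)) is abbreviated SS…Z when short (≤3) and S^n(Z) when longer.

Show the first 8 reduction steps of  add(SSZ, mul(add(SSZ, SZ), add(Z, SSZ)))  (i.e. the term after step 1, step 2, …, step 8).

Answer: after 8 steps: S(S(S(S(add(Z, mul(add(SZ, SZ), add(Z, SSZ)))))))

Working:
  start: add(SSZ, mul(add(SSZ, SZ), add(Z, SSZ)))
  →1  S(add(SZ, mul(add(SSZ, SZ), add(Z, SSZ))))
  →2  S(S(add(Z, mul(add(SSZ, SZ), add(Z, SSZ)))))
  →3  S(S(mul(add(SSZ, SZ), add(Z, SSZ))))
  →4  S(S(mul(S(add(SZ, SZ)), add(Z, SSZ))))
  →5  S(S(add(add(Z, SSZ), mul(add(SZ, SZ), add(Z, SSZ)))))
  →6  S(S(add(SSZ, mul(add(SZ, SZ), add(Z, SSZ)))))
  →7  S(S(S(add(SZ, mul(add(SZ, SZ), add(Z, SSZ))))))
  →8  S(S(S(S(add(Z, mul(add(SZ, SZ), add(Z, SSZ)))))))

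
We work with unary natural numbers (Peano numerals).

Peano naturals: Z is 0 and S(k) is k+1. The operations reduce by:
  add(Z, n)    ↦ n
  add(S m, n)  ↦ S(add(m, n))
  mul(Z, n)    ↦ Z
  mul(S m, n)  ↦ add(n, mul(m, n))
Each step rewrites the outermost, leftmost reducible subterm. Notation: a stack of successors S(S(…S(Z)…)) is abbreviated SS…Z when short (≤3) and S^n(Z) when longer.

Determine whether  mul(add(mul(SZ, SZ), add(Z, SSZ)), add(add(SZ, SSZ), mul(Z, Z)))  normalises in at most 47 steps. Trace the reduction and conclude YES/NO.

Answer: YES — reaches normal form S^9(Z) in 44 ≤ 47 steps

Derivation:
  start: mul(add(mul(SZ, SZ), add(Z, SSZ)), add(add(SZ, SSZ), mul(Z, Z)))
  step 1: mul(add(add(SZ, mul(Z, SZ)), add(Z, SSZ)), add(add(SZ, SSZ), mul(Z, Z)))
  step 2: mul(add(S(add(Z, mul(Z, SZ))), add(Z, SSZ)), add(add(SZ, SSZ), mul(Z, Z)))
  step 3: mul(S(add(add(Z, mul(Z, SZ)), add(Z, SSZ))), add(add(SZ, SSZ), mul(Z, Z)))
  step 4: add(add(add(SZ, SSZ), mul(Z, Z)), mul(add(add(Z, mul(Z, SZ)), add(Z, SSZ)), add(add(SZ, SSZ), mul(Z, Z))))
  step 5: add(add(S(add(Z, SSZ)), mul(Z, Z)), mul(add(add(Z, mul(Z, SZ)), add(Z, SSZ)), add(add(SZ, SSZ), mul(Z, Z))))
  step 6: add(S(add(add(Z, SSZ), mul(Z, Z))), mul(add(add(Z, mul(Z, SZ)), add(Z, SSZ)), add(add(SZ, SSZ), mul(Z, Z))))
  step 7: S(add(add(add(Z, SSZ), mul(Z, Z)), mul(add(add(Z, mul(Z, SZ)), add(Z, SSZ)), add(add(SZ, SSZ), mul(Z, Z)))))
  step 8: S(add(add(SSZ, mul(Z, Z)), mul(add(add(Z, mul(Z, SZ)), add(Z, SSZ)), add(add(SZ, SSZ), mul(Z, Z)))))
  step 9: S(add(S(add(SZ, mul(Z, Z))), mul(add(add(Z, mul(Z, SZ)), add(Z, SSZ)), add(add(SZ, SSZ), mul(Z, Z)))))
  step 10: S(S(add(add(SZ, mul(Z, Z)), mul(add(add(Z, mul(Z, SZ)), add(Z, SSZ)), add(add(SZ, SSZ), mul(Z, Z))))))
  step 11: S(S(add(S(add(Z, mul(Z, Z))), mul(add(add(Z, mul(Z, SZ)), add(Z, SSZ)), add(add(SZ, SSZ), mul(Z, Z))))))
  step 12: S(S(S(add(add(Z, mul(Z, Z)), mul(add(add(Z, mul(Z, SZ)), add(Z, SSZ)), add(add(SZ, SSZ), mul(Z, Z)))))))
  step 13: S(S(S(add(mul(Z, Z), mul(add(add(Z, mul(Z, SZ)), add(Z, SSZ)), add(add(SZ, SSZ), mul(Z, Z)))))))
  step 14: S(S(S(add(Z, mul(add(add(Z, mul(Z, SZ)), add(Z, SSZ)), add(add(SZ, SSZ), mul(Z, Z)))))))
  step 15: S(S(S(mul(add(add(Z, mul(Z, SZ)), add(Z, SSZ)), add(add(SZ, SSZ), mul(Z, Z))))))
  step 16: S(S(S(mul(add(mul(Z, SZ), add(Z, SSZ)), add(add(SZ, SSZ), mul(Z, Z))))))
  step 17: S(S(S(mul(add(Z, add(Z, SSZ)), add(add(SZ, SSZ), mul(Z, Z))))))
  step 18: S(S(S(mul(add(Z, SSZ), add(add(SZ, SSZ), mul(Z, Z))))))
  step 19: S(S(S(mul(SSZ, add(add(SZ, SSZ), mul(Z, Z))))))
  step 20: S(S(S(add(add(add(SZ, SSZ), mul(Z, Z)), mul(SZ, add(add(SZ, SSZ), mul(Z, Z)))))))
  step 21: S(S(S(add(add(S(add(Z, SSZ)), mul(Z, Z)), mul(SZ, add(add(SZ, SSZ), mul(Z, Z)))))))
  step 22: S(S(S(add(S(add(add(Z, SSZ), mul(Z, Z))), mul(SZ, add(add(SZ, SSZ), mul(Z, Z)))))))
  step 23: S(S(S(S(add(add(add(Z, SSZ), mul(Z, Z)), mul(SZ, add(add(SZ, SSZ), mul(Z, Z))))))))
  step 24: S(S(S(S(add(add(SSZ, mul(Z, Z)), mul(SZ, add(add(SZ, SSZ), mul(Z, Z))))))))
  step 25: S(S(S(S(add(S(add(SZ, mul(Z, Z))), mul(SZ, add(add(SZ, SSZ), mul(Z, Z))))))))
  step 26: S(S(S(S(S(add(add(SZ, mul(Z, Z)), mul(SZ, add(add(SZ, SSZ), mul(Z, Z)))))))))
  step 27: S(S(S(S(S(add(S(add(Z, mul(Z, Z))), mul(SZ, add(add(SZ, SSZ), mul(Z, Z)))))))))
  step 28: S(S(S(S(S(S(add(add(Z, mul(Z, Z)), mul(SZ, add(add(SZ, SSZ), mul(Z, Z))))))))))
  step 29: S(S(S(S(S(S(add(mul(Z, Z), mul(SZ, add(add(SZ, SSZ), mul(Z, Z))))))))))
  step 30: S(S(S(S(S(S(add(Z, mul(SZ, add(add(SZ, SSZ), mul(Z, Z))))))))))
  step 31: S(S(S(S(S(S(mul(SZ, add(add(SZ, SSZ), mul(Z, Z)))))))))
  step 32: S(S(S(S(S(S(add(add(add(SZ, SSZ), mul(Z, Z)), mul(Z, add(add(SZ, SSZ), mul(Z, Z))))))))))
  step 33: S(S(S(S(S(S(add(add(S(add(Z, SSZ)), mul(Z, Z)), mul(Z, add(add(SZ, SSZ), mul(Z, Z))))))))))
  step 34: S(S(S(S(S(S(add(S(add(add(Z, SSZ), mul(Z, Z))), mul(Z, add(add(SZ, SSZ), mul(Z, Z))))))))))
  step 35: S(S(S(S(S(S(S(add(add(add(Z, SSZ), mul(Z, Z)), mul(Z, add(add(SZ, SSZ), mul(Z, Z)))))))))))
  step 36: S(S(S(S(S(S(S(add(add(SSZ, mul(Z, Z)), mul(Z, add(add(SZ, SSZ), mul(Z, Z)))))))))))
  step 37: S(S(S(S(S(S(S(add(S(add(SZ, mul(Z, Z))), mul(Z, add(add(SZ, SSZ), mul(Z, Z)))))))))))
  step 38: S(S(S(S(S(S(S(S(add(add(SZ, mul(Z, Z)), mul(Z, add(add(SZ, SSZ), mul(Z, Z))))))))))))
  step 39: S(S(S(S(S(S(S(S(add(S(add(Z, mul(Z, Z))), mul(Z, add(add(SZ, SSZ), mul(Z, Z))))))))))))
  step 40: S(S(S(S(S(S(S(S(S(add(add(Z, mul(Z, Z)), mul(Z, add(add(SZ, SSZ), mul(Z, Z)))))))))))))
  step 41: S(S(S(S(S(S(S(S(S(add(mul(Z, Z), mul(Z, add(add(SZ, SSZ), mul(Z, Z)))))))))))))
  step 42: S(S(S(S(S(S(S(S(S(add(Z, mul(Z, add(add(SZ, SSZ), mul(Z, Z)))))))))))))
  step 43: S(S(S(S(S(S(S(S(S(mul(Z, add(add(SZ, SSZ), mul(Z, Z))))))))))))
  step 44: S^9(Z)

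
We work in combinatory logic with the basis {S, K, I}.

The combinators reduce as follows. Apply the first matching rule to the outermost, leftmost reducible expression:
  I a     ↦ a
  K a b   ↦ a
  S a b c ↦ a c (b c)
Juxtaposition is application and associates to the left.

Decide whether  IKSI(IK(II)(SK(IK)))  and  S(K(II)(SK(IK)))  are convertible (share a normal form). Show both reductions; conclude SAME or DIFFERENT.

Answer: SAME — A ⇓ SI, B ⇓ SI

Reduction:
Term A:
  start: IKSI(IK(II)(SK(IK)))
  [1] KSI(IK(II)(SK(IK)))
  [2] S(IK(II)(SK(IK)))
  [3] S(K(II)(SK(IK)))
  [4] S(II)
  [5] SI

Term B:
  start: S(K(II)(SK(IK)))
  [1] S(II)
  [2] SI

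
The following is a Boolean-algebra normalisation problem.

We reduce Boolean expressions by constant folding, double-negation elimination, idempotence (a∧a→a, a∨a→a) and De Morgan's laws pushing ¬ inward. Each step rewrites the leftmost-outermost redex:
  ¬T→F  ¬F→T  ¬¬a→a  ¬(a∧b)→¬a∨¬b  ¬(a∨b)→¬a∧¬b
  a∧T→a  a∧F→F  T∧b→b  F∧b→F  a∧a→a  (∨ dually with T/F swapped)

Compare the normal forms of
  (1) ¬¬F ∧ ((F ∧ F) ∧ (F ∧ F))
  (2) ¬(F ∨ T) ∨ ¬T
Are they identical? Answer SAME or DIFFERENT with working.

Answer: SAME — A ⇓ F, B ⇓ F

Reduction:
Term A:
  start: ¬¬F ∧ ((F ∧ F) ∧ (F ∧ F))
  →1  F ∧ ((F ∧ F) ∧ (F ∧ F))
  →2  F

Term B:
  start: ¬(F ∨ T) ∨ ¬T
  →1  (¬F ∧ ¬T) ∨ ¬T
  →2  (T ∧ ¬T) ∨ ¬T
  →3  ¬T ∨ ¬T
  →4  ¬T
  →5  F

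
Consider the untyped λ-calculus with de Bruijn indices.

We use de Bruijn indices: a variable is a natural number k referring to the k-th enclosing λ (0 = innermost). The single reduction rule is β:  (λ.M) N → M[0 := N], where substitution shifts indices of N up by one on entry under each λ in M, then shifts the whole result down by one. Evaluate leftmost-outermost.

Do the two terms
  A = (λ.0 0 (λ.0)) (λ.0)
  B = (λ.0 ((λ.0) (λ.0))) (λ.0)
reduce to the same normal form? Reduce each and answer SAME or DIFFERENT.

Term A:
  start: (λ.0 0 (λ.0)) (λ.0)
  step 1: (λ.0) (λ.0) (λ.0)
  step 2: (λ.0) (λ.0)
  step 3: λ.0

Term B:
  start: (λ.0 ((λ.0) (λ.0))) (λ.0)
  step 1: (λ.0) ((λ.0) (λ.0))
  step 2: (λ.0) (λ.0)
  step 3: λ.0

Answer: SAME — A ⇓ λ.0, B ⇓ λ.0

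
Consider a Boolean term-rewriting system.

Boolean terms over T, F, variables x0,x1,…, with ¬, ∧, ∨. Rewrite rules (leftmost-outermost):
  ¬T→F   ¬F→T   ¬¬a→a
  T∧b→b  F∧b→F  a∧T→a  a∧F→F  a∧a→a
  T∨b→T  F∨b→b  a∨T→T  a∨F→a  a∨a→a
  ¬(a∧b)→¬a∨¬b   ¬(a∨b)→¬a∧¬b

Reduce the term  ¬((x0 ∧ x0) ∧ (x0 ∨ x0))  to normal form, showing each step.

  start: ¬((x0 ∧ x0) ∧ (x0 ∨ x0))
  [1] ¬(x0 ∧ x0) ∨ ¬(x0 ∨ x0)
  [2] (¬x0 ∨ ¬x0) ∨ ¬(x0 ∨ x0)
  [3] ¬x0 ∨ ¬(x0 ∨ x0)
  [4] ¬x0 ∨ (¬x0 ∧ ¬x0)
  [5] ¬x0 ∨ ¬x0
  [6] ¬x0

Answer: normal form = ¬x0  (in 6 steps)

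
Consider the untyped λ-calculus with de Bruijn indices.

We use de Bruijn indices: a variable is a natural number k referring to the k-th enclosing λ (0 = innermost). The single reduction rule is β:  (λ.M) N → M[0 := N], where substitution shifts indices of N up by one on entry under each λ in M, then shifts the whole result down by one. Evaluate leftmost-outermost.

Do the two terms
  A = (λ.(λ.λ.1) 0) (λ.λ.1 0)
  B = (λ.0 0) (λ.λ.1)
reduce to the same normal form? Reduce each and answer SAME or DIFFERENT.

Answer: DIFFERENT — A ⇓ λ.λ.λ.1 0, B ⇓ λ.λ.λ.1

Working:
Term A:
  start: (λ.(λ.λ.1) 0) (λ.λ.1 0)
  step 1: (λ.λ.1) (λ.λ.1 0)
  step 2: λ.λ.λ.1 0

Term B:
  start: (λ.0 0) (λ.λ.1)
  step 1: (λ.λ.1) (λ.λ.1)
  step 2: λ.λ.λ.1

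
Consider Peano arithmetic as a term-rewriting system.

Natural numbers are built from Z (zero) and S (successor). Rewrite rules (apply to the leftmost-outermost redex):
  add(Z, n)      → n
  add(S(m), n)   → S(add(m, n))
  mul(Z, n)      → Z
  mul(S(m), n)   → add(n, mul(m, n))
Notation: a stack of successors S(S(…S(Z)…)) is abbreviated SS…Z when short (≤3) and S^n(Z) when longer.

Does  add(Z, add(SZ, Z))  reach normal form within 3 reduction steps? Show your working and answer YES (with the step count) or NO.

  start: add(Z, add(SZ, Z))
  →1  add(SZ, Z)
  →2  S(add(Z, Z))
  →3  SZ

Answer: YES — reaches normal form SZ in 3 ≤ 3 steps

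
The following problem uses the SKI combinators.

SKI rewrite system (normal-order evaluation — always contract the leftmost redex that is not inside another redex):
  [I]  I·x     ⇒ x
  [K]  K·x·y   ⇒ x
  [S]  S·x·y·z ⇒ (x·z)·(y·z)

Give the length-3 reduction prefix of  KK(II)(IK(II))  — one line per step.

  start: KK(II)(IK(II))
  →1  K(IK(II))
  →2  K(K(II))
  →3  K(KI)

Answer: after 3 steps: K(KI)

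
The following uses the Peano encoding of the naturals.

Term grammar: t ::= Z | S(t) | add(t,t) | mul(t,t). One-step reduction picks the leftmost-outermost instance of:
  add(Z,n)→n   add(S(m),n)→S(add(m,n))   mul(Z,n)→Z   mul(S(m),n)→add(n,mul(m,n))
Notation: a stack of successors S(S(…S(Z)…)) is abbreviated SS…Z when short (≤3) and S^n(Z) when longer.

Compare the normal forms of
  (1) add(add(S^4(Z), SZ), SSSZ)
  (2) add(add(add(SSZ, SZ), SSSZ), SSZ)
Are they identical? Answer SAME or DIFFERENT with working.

Term A:
  start: add(add(S^4(Z), SZ), SSSZ)
  step 1: add(S(add(SSSZ, SZ)), SSSZ)
  step 2: S(add(add(SSSZ, SZ), SSSZ))
  step 3: S(add(S(add(SSZ, SZ)), SSSZ))
  step 4: S(S(add(add(SSZ, SZ), SSSZ)))
  step 5: S(S(add(S(add(SZ, SZ)), SSSZ)))
  step 6: S(S(S(add(add(SZ, SZ), SSSZ))))
  step 7: S(S(S(add(S(add(Z, SZ)), SSSZ))))
  step 8: S(S(S(S(add(add(Z, SZ), SSSZ)))))
  step 9: S(S(S(S(add(SZ, SSSZ)))))
  step 10: S(S(S(S(S(add(Z, SSSZ))))))
  step 11: S^8(Z)

Term B:
  start: add(add(add(SSZ, SZ), SSSZ), SSZ)
  step 1: add(add(S(add(SZ, SZ)), SSSZ), SSZ)
  step 2: add(S(add(add(SZ, SZ), SSSZ)), SSZ)
  step 3: S(add(add(add(SZ, SZ), SSSZ), SSZ))
  step 4: S(add(add(S(add(Z, SZ)), SSSZ), SSZ))
  step 5: S(add(S(add(add(Z, SZ), SSSZ)), SSZ))
  step 6: S(S(add(add(add(Z, SZ), SSSZ), SSZ)))
  step 7: S(S(add(add(SZ, SSSZ), SSZ)))
  step 8: S(S(add(S(add(Z, SSSZ)), SSZ)))
  step 9: S(S(S(add(add(Z, SSSZ), SSZ))))
  step 10: S(S(S(add(SSSZ, SSZ))))
  step 11: S(S(S(S(add(SSZ, SSZ)))))
  step 12: S(S(S(S(S(add(SZ, SSZ))))))
  step 13: S(S(S(S(S(S(add(Z, SSZ)))))))
  step 14: S^8(Z)

Answer: SAME — A ⇓ S^8(Z), B ⇓ S^8(Z)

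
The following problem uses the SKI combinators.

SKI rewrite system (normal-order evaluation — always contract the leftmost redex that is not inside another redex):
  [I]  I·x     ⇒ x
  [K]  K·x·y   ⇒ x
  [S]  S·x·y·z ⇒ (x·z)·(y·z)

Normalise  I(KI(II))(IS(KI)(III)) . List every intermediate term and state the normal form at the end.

  start: I(KI(II))(IS(KI)(III))
  →1  KI(II)(IS(KI)(III))
  →2  I(IS(KI)(III))
  →3  IS(KI)(III)
  →4  S(KI)(III)
  →5  S(KI)(II)
  →6  S(KI)I

Answer: normal form = S(KI)I  (in 6 steps)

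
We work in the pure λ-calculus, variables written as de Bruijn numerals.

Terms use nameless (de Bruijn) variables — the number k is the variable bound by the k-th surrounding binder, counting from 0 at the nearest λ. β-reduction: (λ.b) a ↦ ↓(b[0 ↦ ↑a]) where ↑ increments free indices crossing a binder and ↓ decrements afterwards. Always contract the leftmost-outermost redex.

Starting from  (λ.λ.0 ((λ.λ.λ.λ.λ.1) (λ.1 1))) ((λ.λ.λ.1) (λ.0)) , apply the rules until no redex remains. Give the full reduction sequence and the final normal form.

  start: (λ.λ.0 ((λ.λ.λ.λ.λ.1) (λ.1 1))) ((λ.λ.λ.1) (λ.0))
  [1] λ.0 ((λ.λ.λ.λ.λ.1) (λ.1 1))
  [2] λ.0 (λ.λ.λ.λ.1)

Answer: normal form = λ.0 (λ.λ.λ.λ.1)  (in 2 steps)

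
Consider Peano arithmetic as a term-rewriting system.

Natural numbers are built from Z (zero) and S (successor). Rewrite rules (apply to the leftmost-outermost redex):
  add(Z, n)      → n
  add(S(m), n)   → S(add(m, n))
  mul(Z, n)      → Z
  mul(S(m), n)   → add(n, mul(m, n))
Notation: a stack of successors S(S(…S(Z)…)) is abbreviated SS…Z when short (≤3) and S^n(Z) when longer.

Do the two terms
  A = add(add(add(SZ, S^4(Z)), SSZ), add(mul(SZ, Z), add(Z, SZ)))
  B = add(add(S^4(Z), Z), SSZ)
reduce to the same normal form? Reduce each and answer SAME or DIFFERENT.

Term A:
  start: add(add(add(SZ, S^4(Z)), SSZ), add(mul(SZ, Z), add(Z, SZ)))
  [1] add(add(S(add(Z, S^4(Z))), SSZ), add(mul(SZ, Z), add(Z, SZ)))
  [2] add(S(add(add(Z, S^4(Z)), SSZ)), add(mul(SZ, Z), add(Z, SZ)))
  [3] S(add(add(add(Z, S^4(Z)), SSZ), add(mul(SZ, Z), add(Z, SZ))))
  [4] S(add(add(S^4(Z), SSZ), add(mul(SZ, Z), add(Z, SZ))))
  [5] S(add(S(add(SSSZ, SSZ)), add(mul(SZ, Z), add(Z, SZ))))
  [6] S(S(add(add(SSSZ, SSZ), add(mul(SZ, Z), add(Z, SZ)))))
  [7] S(S(add(S(add(SSZ, SSZ)), add(mul(SZ, Z), add(Z, SZ)))))
  [8] S(S(S(add(add(SSZ, SSZ), add(mul(SZ, Z), add(Z, SZ))))))
  [9] S(S(S(add(S(add(SZ, SSZ)), add(mul(SZ, Z), add(Z, SZ))))))
  [10] S(S(S(S(add(add(SZ, SSZ), add(mul(SZ, Z), add(Z, SZ)))))))
  [11] S(S(S(S(add(S(add(Z, SSZ)), add(mul(SZ, Z), add(Z, SZ)))))))
  [12] S(S(S(S(S(add(add(Z, SSZ), add(mul(SZ, Z), add(Z, SZ))))))))
  [13] S(S(S(S(S(add(SSZ, add(mul(SZ, Z), add(Z, SZ))))))))
  [14] S(S(S(S(S(S(add(SZ, add(mul(SZ, Z), add(Z, SZ)))))))))
  [15] S(S(S(S(S(S(S(add(Z, add(mul(SZ, Z), add(Z, SZ))))))))))
  [16] S(S(S(S(S(S(S(add(mul(SZ, Z), add(Z, SZ)))))))))
  [17] S(S(S(S(S(S(S(add(add(Z, mul(Z, Z)), add(Z, SZ)))))))))
  [18] S(S(S(S(S(S(S(add(mul(Z, Z), add(Z, SZ)))))))))
  [19] S(S(S(S(S(S(S(add(Z, add(Z, SZ)))))))))
  [20] S(S(S(S(S(S(S(add(Z, SZ))))))))
  [21] S^8(Z)

Term B:
  start: add(add(S^4(Z), Z), SSZ)
  [1] add(S(add(SSSZ, Z)), SSZ)
  [2] S(add(add(SSSZ, Z), SSZ))
  [3] S(add(S(add(SSZ, Z)), SSZ))
  [4] S(S(add(add(SSZ, Z), SSZ)))
  [5] S(S(add(S(add(SZ, Z)), SSZ)))
  [6] S(S(S(add(add(SZ, Z), SSZ))))
  [7] S(S(S(add(S(add(Z, Z)), SSZ))))
  [8] S(S(S(S(add(add(Z, Z), SSZ)))))
  [9] S(S(S(S(add(Z, SSZ)))))
  [10] S^6(Z)

Answer: DIFFERENT — A ⇓ S^8(Z), B ⇓ S^6(Z)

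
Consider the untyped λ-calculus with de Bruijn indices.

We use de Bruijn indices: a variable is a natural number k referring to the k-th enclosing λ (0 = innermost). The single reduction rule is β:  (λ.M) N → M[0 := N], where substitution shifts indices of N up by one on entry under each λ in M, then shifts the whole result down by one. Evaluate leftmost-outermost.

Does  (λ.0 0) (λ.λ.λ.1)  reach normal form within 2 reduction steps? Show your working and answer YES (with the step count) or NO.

Answer: YES — reaches normal form λ.λ.1 in 2 ≤ 2 steps

Derivation:
  start: (λ.0 0) (λ.λ.λ.1)
  step 1: (λ.λ.λ.1) (λ.λ.λ.1)
  step 2: λ.λ.1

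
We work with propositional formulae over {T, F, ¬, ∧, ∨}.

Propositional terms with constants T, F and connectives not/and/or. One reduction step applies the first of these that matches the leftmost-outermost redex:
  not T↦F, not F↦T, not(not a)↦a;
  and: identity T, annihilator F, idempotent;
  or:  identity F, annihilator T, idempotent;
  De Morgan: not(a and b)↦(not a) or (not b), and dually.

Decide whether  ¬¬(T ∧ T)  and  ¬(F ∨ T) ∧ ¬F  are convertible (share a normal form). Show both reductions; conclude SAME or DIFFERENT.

Term A:
  start: ¬¬(T ∧ T)
  [1] T ∧ T
  [2] T

Term B:
  start: ¬(F ∨ T) ∧ ¬F
  [1] (¬F ∧ ¬T) ∧ ¬F
  [2] (T ∧ ¬T) ∧ ¬F
  [3] ¬T ∧ ¬F
  [4] F ∧ ¬F
  [5] F

Answer: DIFFERENT — A ⇓ T, B ⇓ F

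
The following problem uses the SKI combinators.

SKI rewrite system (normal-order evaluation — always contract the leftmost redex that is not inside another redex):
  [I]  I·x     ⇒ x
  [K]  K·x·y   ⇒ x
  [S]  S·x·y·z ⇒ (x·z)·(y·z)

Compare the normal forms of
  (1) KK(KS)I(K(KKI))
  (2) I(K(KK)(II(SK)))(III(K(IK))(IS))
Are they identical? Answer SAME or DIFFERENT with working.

Term A:
  start: KK(KS)I(K(KKI))
  →1  KI(K(KKI))
  →2  I

Term B:
  start: I(K(KK)(II(SK)))(III(K(IK))(IS))
  →1  K(KK)(II(SK))(III(K(IK))(IS))
  →2  KK(III(K(IK))(IS))
  →3  K

Answer: DIFFERENT — A ⇓ I, B ⇓ K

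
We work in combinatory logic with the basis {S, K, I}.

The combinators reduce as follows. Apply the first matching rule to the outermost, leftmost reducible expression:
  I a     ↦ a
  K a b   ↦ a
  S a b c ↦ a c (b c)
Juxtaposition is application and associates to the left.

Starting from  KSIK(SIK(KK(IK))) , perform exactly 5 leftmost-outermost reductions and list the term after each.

Answer: after 5 steps: SK(K(KK))

Derivation:
  start: KSIK(SIK(KK(IK)))
  step 1: SK(SIK(KK(IK)))
  step 2: SK(I(KK(IK))(K(KK(IK))))
  step 3: SK(KK(IK)(K(KK(IK))))
  step 4: SK(K(K(KK(IK))))
  step 5: SK(K(KK))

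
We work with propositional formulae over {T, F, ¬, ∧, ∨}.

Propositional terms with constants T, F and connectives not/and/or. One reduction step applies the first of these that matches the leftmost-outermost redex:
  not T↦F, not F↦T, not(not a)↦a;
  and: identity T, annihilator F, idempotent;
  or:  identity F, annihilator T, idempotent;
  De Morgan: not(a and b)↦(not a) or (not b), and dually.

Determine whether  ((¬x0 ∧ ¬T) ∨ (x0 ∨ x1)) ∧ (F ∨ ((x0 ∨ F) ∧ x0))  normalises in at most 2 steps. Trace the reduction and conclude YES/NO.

Answer: NO — after 2 steps the term is (F ∨ (x0 ∨ x1)) ∧ (F ∨ ((x0 ∨ F) ∧ x0)), not yet normal

Derivation:
  start: ((¬x0 ∧ ¬T) ∨ (x0 ∨ x1)) ∧ (F ∨ ((x0 ∨ F) ∧ x0))
  [1] ((¬x0 ∧ F) ∨ (x0 ∨ x1)) ∧ (F ∨ ((x0 ∨ F) ∧ x0))
  [2] (F ∨ (x0 ∨ x1)) ∧ (F ∨ ((x0 ∨ F) ∧ x0))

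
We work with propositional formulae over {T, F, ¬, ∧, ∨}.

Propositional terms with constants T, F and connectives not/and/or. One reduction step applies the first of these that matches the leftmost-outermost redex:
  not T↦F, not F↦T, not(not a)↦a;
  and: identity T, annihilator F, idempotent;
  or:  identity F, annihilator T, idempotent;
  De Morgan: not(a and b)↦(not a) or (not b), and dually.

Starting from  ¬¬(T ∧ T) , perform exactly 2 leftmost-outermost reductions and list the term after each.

  start: ¬¬(T ∧ T)
  →1  T ∧ T
  →2  T

Answer: after 2 steps: T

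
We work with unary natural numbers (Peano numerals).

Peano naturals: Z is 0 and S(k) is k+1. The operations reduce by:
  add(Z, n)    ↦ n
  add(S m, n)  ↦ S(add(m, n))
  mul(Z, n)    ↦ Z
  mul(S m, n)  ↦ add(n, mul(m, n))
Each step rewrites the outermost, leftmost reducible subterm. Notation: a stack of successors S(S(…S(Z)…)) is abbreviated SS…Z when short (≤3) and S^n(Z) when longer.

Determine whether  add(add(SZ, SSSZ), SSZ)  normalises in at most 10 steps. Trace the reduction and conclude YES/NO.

Answer: YES — reaches normal form S^6(Z) in 7 ≤ 10 steps

Derivation:
  start: add(add(SZ, SSSZ), SSZ)
  step 1: add(S(add(Z, SSSZ)), SSZ)
  step 2: S(add(add(Z, SSSZ), SSZ))
  step 3: S(add(SSSZ, SSZ))
  step 4: S(S(add(SSZ, SSZ)))
  step 5: S(S(S(add(SZ, SSZ))))
  step 6: S(S(S(S(add(Z, SSZ)))))
  step 7: S^6(Z)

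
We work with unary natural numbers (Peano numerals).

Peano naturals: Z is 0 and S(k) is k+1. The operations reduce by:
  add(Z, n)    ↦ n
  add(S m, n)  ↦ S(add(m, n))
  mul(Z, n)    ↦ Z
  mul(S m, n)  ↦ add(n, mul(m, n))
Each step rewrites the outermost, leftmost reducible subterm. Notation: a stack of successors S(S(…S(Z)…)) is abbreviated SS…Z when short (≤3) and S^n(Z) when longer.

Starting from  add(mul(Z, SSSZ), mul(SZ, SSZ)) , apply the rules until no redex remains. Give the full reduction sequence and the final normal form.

Answer: normal form = SSZ  (in 7 steps)

Reduction:
  start: add(mul(Z, SSSZ), mul(SZ, SSZ))
  step 1: add(Z, mul(SZ, SSZ))
  step 2: mul(SZ, SSZ)
  step 3: add(SSZ, mul(Z, SSZ))
  step 4: S(add(SZ, mul(Z, SSZ)))
  step 5: S(S(add(Z, mul(Z, SSZ))))
  step 6: S(S(mul(Z, SSZ)))
  step 7: SSZ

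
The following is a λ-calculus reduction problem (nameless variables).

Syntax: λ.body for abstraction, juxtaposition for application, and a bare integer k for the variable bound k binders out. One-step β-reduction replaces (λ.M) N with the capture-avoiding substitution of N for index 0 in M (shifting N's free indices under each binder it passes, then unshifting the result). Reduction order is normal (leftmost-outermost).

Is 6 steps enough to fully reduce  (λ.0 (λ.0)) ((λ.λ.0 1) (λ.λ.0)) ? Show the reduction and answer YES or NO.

  start: (λ.0 (λ.0)) ((λ.λ.0 1) (λ.λ.0))
  →1  (λ.λ.0 1) (λ.λ.0) (λ.0)
  →2  (λ.0 (λ.λ.0)) (λ.0)
  →3  (λ.0) (λ.λ.0)
  →4  λ.λ.0

Answer: YES — reaches normal form λ.λ.0 in 4 ≤ 6 steps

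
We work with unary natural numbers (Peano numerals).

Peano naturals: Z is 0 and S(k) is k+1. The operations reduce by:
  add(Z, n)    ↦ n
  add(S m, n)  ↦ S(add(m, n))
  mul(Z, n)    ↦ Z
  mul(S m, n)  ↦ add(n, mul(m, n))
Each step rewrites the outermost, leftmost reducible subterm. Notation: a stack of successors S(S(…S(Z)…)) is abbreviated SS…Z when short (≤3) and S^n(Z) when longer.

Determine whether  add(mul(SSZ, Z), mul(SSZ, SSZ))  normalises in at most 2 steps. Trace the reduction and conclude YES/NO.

Answer: NO — after 2 steps the term is add(mul(SZ, Z), mul(SSZ, SSZ)), not yet normal

Derivation:
  start: add(mul(SSZ, Z), mul(SSZ, SSZ))
  step 1: add(add(Z, mul(SZ, Z)), mul(SSZ, SSZ))
  step 2: add(mul(SZ, Z), mul(SSZ, SSZ))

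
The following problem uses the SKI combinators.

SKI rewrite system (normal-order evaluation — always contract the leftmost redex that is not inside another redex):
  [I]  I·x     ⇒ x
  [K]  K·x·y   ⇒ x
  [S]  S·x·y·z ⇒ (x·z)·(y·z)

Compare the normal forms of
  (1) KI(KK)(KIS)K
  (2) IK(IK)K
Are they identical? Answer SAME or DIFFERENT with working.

Answer: SAME — A ⇓ K, B ⇓ K

Working:
Term A:
  start: KI(KK)(KIS)K
  step 1: I(KIS)K
  step 2: KISK
  step 3: IK
  step 4: K

Term B:
  start: IK(IK)K
  step 1: K(IK)K
  step 2: IK
  step 3: K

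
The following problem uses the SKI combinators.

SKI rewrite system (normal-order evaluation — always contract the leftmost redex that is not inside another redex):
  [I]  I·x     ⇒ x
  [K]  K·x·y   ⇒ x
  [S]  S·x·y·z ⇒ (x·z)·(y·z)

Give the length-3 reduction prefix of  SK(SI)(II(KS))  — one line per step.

Answer: after 3 steps: I(KS)

Reduction:
  start: SK(SI)(II(KS))
  step 1: K(II(KS))(SI(II(KS)))
  step 2: II(KS)
  step 3: I(KS)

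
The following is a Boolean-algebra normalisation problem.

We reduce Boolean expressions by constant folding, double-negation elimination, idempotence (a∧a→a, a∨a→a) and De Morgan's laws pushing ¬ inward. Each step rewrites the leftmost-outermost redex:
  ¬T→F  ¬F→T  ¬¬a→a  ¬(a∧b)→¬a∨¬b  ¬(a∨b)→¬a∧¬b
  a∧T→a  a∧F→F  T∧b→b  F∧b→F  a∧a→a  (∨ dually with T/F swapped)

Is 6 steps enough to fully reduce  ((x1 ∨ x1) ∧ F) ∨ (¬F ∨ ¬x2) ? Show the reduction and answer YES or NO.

Answer: YES — reaches normal form T in 4 ≤ 6 steps

Derivation:
  start: ((x1 ∨ x1) ∧ F) ∨ (¬F ∨ ¬x2)
  [1] F ∨ (¬F ∨ ¬x2)
  [2] ¬F ∨ ¬x2
  [3] T ∨ ¬x2
  [4] T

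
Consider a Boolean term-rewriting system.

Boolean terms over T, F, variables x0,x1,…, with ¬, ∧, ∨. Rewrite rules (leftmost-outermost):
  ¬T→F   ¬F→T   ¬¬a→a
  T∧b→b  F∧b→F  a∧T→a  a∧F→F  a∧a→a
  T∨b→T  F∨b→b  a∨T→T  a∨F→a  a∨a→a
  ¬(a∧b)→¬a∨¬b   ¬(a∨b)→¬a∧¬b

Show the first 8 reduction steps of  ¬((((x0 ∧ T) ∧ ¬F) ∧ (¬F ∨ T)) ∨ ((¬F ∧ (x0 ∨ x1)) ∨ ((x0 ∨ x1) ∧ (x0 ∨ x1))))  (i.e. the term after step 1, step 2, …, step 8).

  start: ¬((((x0 ∧ T) ∧ ¬F) ∧ (¬F ∨ T)) ∨ ((¬F ∧ (x0 ∨ x1)) ∨ ((x0 ∨ x1) ∧ (x0 ∨ x1))))
  →1  ¬(((x0 ∧ T) ∧ ¬F) ∧ (¬F ∨ T)) ∧ ¬((¬F ∧ (x0 ∨ x1)) ∨ ((x0 ∨ x1) ∧ (x0 ∨ x1)))
  →2  (¬((x0 ∧ T) ∧ ¬F) ∨ ¬(¬F ∨ T)) ∧ ¬((¬F ∧ (x0 ∨ x1)) ∨ ((x0 ∨ x1) ∧ (x0 ∨ x1)))
  →3  ((¬(x0 ∧ T) ∨ ¬¬F) ∨ ¬(¬F ∨ T)) ∧ ¬((¬F ∧ (x0 ∨ x1)) ∨ ((x0 ∨ x1) ∧ (x0 ∨ x1)))
  →4  (((¬x0 ∨ ¬T) ∨ ¬¬F) ∨ ¬(¬F ∨ T)) ∧ ¬((¬F ∧ (x0 ∨ x1)) ∨ ((x0 ∨ x1) ∧ (x0 ∨ x1)))
  →5  (((¬x0 ∨ F) ∨ ¬¬F) ∨ ¬(¬F ∨ T)) ∧ ¬((¬F ∧ (x0 ∨ x1)) ∨ ((x0 ∨ x1) ∧ (x0 ∨ x1)))
  →6  ((¬x0 ∨ ¬¬F) ∨ ¬(¬F ∨ T)) ∧ ¬((¬F ∧ (x0 ∨ x1)) ∨ ((x0 ∨ x1) ∧ (x0 ∨ x1)))
  →7  ((¬x0 ∨ F) ∨ ¬(¬F ∨ T)) ∧ ¬((¬F ∧ (x0 ∨ x1)) ∨ ((x0 ∨ x1) ∧ (x0 ∨ x1)))
  →8  (¬x0 ∨ ¬(¬F ∨ T)) ∧ ¬((¬F ∧ (x0 ∨ x1)) ∨ ((x0 ∨ x1) ∧ (x0 ∨ x1)))

Answer: after 8 steps: (¬x0 ∨ ¬(¬F ∨ T)) ∧ ¬((¬F ∧ (x0 ∨ x1)) ∨ ((x0 ∨ x1) ∧ (x0 ∨ x1)))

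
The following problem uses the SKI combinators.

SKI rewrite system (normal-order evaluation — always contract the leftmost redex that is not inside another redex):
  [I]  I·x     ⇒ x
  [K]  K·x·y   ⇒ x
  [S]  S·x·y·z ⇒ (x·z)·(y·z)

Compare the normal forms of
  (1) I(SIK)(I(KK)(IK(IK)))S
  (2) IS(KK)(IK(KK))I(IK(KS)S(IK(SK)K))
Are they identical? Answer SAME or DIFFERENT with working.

Answer: SAME — A ⇓ KK, B ⇓ KK

Working:
Term A:
  start: I(SIK)(I(KK)(IK(IK)))S
  step 1: SIK(I(KK)(IK(IK)))S
  step 2: I(I(KK)(IK(IK)))(K(I(KK)(IK(IK))))S
  step 3: I(KK)(IK(IK))(K(I(KK)(IK(IK))))S
  step 4: KK(IK(IK))(K(I(KK)(IK(IK))))S
  step 5: K(K(I(KK)(IK(IK))))S
  step 6: K(I(KK)(IK(IK)))
  step 7: K(KK(IK(IK)))
  step 8: KK

Term B:
  start: IS(KK)(IK(KK))I(IK(KS)S(IK(SK)K))
  step 1: S(KK)(IK(KK))I(IK(KS)S(IK(SK)K))
  step 2: KKI(IK(KK)I)(IK(KS)S(IK(SK)K))
  step 3: K(IK(KK)I)(IK(KS)S(IK(SK)K))
  step 4: IK(KK)I
  step 5: K(KK)I
  step 6: KK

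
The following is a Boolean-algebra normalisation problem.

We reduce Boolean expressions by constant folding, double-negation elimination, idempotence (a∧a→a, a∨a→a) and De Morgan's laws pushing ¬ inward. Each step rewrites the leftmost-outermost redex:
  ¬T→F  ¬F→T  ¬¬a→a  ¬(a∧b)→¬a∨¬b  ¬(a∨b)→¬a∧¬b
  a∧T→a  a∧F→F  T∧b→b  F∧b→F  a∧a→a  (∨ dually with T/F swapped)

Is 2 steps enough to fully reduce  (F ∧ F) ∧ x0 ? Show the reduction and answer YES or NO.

  start: (F ∧ F) ∧ x0
  step 1: F ∧ x0
  step 2: F

Answer: YES — reaches normal form F in 2 ≤ 2 steps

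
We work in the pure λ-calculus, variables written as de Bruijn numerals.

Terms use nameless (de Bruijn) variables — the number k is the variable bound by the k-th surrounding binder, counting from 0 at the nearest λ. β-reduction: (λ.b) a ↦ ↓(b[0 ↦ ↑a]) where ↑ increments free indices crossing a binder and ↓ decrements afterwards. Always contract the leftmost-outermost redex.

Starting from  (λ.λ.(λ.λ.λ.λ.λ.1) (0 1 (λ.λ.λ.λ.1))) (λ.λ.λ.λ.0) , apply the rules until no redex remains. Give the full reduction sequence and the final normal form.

Answer: normal form = λ.λ.λ.λ.λ.1  (in 2 steps)

Reduction:
  start: (λ.λ.(λ.λ.λ.λ.λ.1) (0 1 (λ.λ.λ.λ.1))) (λ.λ.λ.λ.0)
  [1] λ.(λ.λ.λ.λ.λ.1) (0 (λ.λ.λ.λ.0) (λ.λ.λ.λ.1))
  [2] λ.λ.λ.λ.λ.1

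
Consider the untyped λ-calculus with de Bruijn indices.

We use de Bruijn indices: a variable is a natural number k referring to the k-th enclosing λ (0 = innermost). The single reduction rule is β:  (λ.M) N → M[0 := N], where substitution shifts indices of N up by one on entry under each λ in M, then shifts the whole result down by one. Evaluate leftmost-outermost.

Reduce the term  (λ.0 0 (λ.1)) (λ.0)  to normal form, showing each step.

  start: (λ.0 0 (λ.1)) (λ.0)
  step 1: (λ.0) (λ.0) (λ.λ.0)
  step 2: (λ.0) (λ.λ.0)
  step 3: λ.λ.0

Answer: normal form = λ.λ.0  (in 3 steps)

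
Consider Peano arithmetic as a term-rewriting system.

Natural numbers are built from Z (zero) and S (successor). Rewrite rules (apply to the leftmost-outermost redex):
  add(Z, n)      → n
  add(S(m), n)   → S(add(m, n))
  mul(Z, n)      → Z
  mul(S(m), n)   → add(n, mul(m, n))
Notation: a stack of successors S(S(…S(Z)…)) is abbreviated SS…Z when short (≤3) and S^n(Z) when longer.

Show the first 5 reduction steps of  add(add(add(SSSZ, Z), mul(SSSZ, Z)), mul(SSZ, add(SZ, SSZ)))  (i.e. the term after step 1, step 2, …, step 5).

Answer: after 5 steps: S(add(S(add(add(SZ, Z), mul(SSSZ, Z))), mul(SSZ, add(SZ, SSZ))))

Reduction:
  start: add(add(add(SSSZ, Z), mul(SSSZ, Z)), mul(SSZ, add(SZ, SSZ)))
  step 1: add(add(S(add(SSZ, Z)), mul(SSSZ, Z)), mul(SSZ, add(SZ, SSZ)))
  step 2: add(S(add(add(SSZ, Z), mul(SSSZ, Z))), mul(SSZ, add(SZ, SSZ)))
  step 3: S(add(add(add(SSZ, Z), mul(SSSZ, Z)), mul(SSZ, add(SZ, SSZ))))
  step 4: S(add(add(S(add(SZ, Z)), mul(SSSZ, Z)), mul(SSZ, add(SZ, SSZ))))
  step 5: S(add(S(add(add(SZ, Z), mul(SSSZ, Z))), mul(SSZ, add(SZ, SSZ))))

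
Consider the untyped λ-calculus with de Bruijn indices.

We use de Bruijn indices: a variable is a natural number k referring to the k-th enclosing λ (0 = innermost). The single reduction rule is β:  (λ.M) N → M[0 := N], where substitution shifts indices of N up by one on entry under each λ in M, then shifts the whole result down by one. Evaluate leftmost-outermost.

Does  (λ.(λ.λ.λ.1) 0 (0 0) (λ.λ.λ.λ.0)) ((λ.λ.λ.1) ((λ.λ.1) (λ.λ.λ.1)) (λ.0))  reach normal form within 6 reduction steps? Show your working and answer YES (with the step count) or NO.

Answer: NO — after 6 steps the term is (λ.λ.0) ((λ.λ.λ.1) ((λ.λ.1) (λ.λ.λ.1)) (λ.0)), not yet normal

Derivation:
  start: (λ.(λ.λ.λ.1) 0 (0 0) (λ.λ.λ.λ.0)) ((λ.λ.λ.1) ((λ.λ.1) (λ.λ.λ.1)) (λ.0))
  [1] (λ.λ.λ.1) ((λ.λ.λ.1) ((λ.λ.1) (λ.λ.λ.1)) (λ.0)) ((λ.λ.λ.1) ((λ.λ.1) (λ.λ.λ.1)) (λ.0) ((λ.λ.λ.1) ((λ.λ.1) (λ.λ.λ.1)) (λ.0))) (λ.λ.λ.λ.0)
  [2] (λ.λ.1) ((λ.λ.λ.1) ((λ.λ.1) (λ.λ.λ.1)) (λ.0) ((λ.λ.λ.1) ((λ.λ.1) (λ.λ.λ.1)) (λ.0))) (λ.λ.λ.λ.0)
  [3] (λ.(λ.λ.λ.1) ((λ.λ.1) (λ.λ.λ.1)) (λ.0) ((λ.λ.λ.1) ((λ.λ.1) (λ.λ.λ.1)) (λ.0))) (λ.λ.λ.λ.0)
  [4] (λ.λ.λ.1) ((λ.λ.1) (λ.λ.λ.1)) (λ.0) ((λ.λ.λ.1) ((λ.λ.1) (λ.λ.λ.1)) (λ.0))
  [5] (λ.λ.1) (λ.0) ((λ.λ.λ.1) ((λ.λ.1) (λ.λ.λ.1)) (λ.0))
  [6] (λ.λ.0) ((λ.λ.λ.1) ((λ.λ.1) (λ.λ.λ.1)) (λ.0))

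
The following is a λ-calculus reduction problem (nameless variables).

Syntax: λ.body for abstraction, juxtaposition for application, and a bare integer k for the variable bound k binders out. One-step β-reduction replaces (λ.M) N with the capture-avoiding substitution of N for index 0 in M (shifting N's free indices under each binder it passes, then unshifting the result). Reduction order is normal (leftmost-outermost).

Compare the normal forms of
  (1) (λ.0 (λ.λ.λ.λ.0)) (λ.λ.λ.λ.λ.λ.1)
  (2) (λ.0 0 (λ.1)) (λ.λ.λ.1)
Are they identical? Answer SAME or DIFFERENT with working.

Term A:
  start: (λ.0 (λ.λ.λ.λ.0)) (λ.λ.λ.λ.λ.λ.1)
  →1  (λ.λ.λ.λ.λ.λ.1) (λ.λ.λ.λ.0)
  →2  λ.λ.λ.λ.λ.1

Term B:
  start: (λ.0 0 (λ.1)) (λ.λ.λ.1)
  →1  (λ.λ.λ.1) (λ.λ.λ.1) (λ.λ.λ.λ.1)
  →2  (λ.λ.1) (λ.λ.λ.λ.1)
  →3  λ.λ.λ.λ.λ.1

Answer: SAME — A ⇓ λ.λ.λ.λ.λ.1, B ⇓ λ.λ.λ.λ.λ.1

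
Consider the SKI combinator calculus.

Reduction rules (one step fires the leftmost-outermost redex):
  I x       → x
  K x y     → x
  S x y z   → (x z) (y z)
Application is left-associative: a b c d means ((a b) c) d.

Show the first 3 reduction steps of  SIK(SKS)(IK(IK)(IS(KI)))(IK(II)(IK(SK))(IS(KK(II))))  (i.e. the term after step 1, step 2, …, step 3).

Answer: after 3 steps: K(K(SKS))(S(K(SKS)))(IK(IK)(IS(KI)))(IK(II)(IK(SK))(IS(KK(II))))

Reduction:
  start: SIK(SKS)(IK(IK)(IS(KI)))(IK(II)(IK(SK))(IS(KK(II))))
  [1] I(SKS)(K(SKS))(IK(IK)(IS(KI)))(IK(II)(IK(SK))(IS(KK(II))))
  [2] SKS(K(SKS))(IK(IK)(IS(KI)))(IK(II)(IK(SK))(IS(KK(II))))
  [3] K(K(SKS))(S(K(SKS)))(IK(IK)(IS(KI)))(IK(II)(IK(SK))(IS(KK(II))))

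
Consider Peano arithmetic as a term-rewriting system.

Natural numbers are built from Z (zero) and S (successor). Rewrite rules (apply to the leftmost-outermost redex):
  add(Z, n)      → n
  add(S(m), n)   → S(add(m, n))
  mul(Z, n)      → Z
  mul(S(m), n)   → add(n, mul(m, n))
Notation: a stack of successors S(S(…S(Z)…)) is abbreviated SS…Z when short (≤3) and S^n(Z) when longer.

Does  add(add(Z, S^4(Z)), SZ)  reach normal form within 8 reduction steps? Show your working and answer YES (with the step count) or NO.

  start: add(add(Z, S^4(Z)), SZ)
  [1] add(S^4(Z), SZ)
  [2] S(add(SSSZ, SZ))
  [3] S(S(add(SSZ, SZ)))
  [4] S(S(S(add(SZ, SZ))))
  [5] S(S(S(S(add(Z, SZ)))))
  [6] S^5(Z)

Answer: YES — reaches normal form S^5(Z) in 6 ≤ 8 steps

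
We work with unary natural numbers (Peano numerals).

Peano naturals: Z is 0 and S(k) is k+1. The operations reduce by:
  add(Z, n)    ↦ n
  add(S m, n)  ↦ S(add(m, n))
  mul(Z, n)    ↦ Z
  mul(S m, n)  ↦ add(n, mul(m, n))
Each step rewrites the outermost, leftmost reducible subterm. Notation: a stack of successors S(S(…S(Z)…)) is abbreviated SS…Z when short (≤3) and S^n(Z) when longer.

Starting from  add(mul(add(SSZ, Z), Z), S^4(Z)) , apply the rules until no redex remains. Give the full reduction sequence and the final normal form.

Answer: normal form = S^4(Z)  (in 9 steps)

Working:
  start: add(mul(add(SSZ, Z), Z), S^4(Z))
  →1  add(mul(S(add(SZ, Z)), Z), S^4(Z))
  →2  add(add(Z, mul(add(SZ, Z), Z)), S^4(Z))
  →3  add(mul(add(SZ, Z), Z), S^4(Z))
  →4  add(mul(S(add(Z, Z)), Z), S^4(Z))
  →5  add(add(Z, mul(add(Z, Z), Z)), S^4(Z))
  →6  add(mul(add(Z, Z), Z), S^4(Z))
  →7  add(mul(Z, Z), S^4(Z))
  →8  add(Z, S^4(Z))
  →9  S^4(Z)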